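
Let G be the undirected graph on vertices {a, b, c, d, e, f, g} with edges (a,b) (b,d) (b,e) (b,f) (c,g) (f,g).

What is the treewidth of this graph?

1

A width-1 tree decomposition is:
Bags: B1 = {b, f}  B2 = {f, g}  B3 = {b, d}  B4 = {b, e}  B5 = {c, g}  B6 = {a, b}
Tree: B1–B2, B1–B3, B3–B4, B2–B5, B1–B6
Each bag holds 2 vertices, so the decomposition has width 1, which upper-bounds the treewidth. Since G has at least one edge (e.g. f–b), it is not an edgeless graph, so tw(G) ≥ 1. Hence tw(G) = 1 exactly.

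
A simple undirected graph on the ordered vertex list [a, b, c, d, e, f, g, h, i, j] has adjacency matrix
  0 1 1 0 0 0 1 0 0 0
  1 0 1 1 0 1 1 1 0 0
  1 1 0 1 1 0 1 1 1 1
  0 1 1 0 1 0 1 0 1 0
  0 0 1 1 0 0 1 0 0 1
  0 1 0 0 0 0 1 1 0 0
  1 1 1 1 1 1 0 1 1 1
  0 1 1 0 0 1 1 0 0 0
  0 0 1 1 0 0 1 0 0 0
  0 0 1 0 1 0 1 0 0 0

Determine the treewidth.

3

A width-3 tree decomposition is:
Bags: B1 = {c, d, g, i}  B2 = {c, d, e, g}  B3 = {b, c, d, g}  B4 = {a, b, c, g}  B5 = {c, e, g, j}  B6 = {b, c, g, h}  B7 = {b, f, g, h}
Tree: B1–B2, B1–B3, B3–B4, B2–B5, B3–B6, B6–B7
The largest bag has 4 vertices, giving width 3; this decomposition certifies tw(G) ≤ 3. On the other hand G contains the 4-clique {c, d, e, g}. A clique must lie in a single bag of any decomposition, so no decomposition can have width below 3. Therefore the treewidth is 3.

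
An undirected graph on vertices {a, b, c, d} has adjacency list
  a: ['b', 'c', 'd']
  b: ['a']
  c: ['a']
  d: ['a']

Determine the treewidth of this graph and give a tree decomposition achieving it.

Treewidth 1.
One optimal decomposition is:
Bags: B1 = {a, c}  B2 = {a, d}  B3 = {a, b}
Tree: B1–B2, B2–B3

Every bag has size at most 2, so the width is 2 − 1 = 1 and tw(G) ≤ 1. Any graph with an edge has treewidth ≥ 1, and G has the edge a–c. Hence tw(G) = 1 exactly.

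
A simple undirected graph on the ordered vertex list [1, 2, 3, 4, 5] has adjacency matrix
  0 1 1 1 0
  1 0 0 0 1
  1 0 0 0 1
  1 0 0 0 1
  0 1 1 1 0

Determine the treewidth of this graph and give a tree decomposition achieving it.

Treewidth 2.
Bags: B1 = {1, 4, 5}  B2 = {1, 2, 5}  B3 = {1, 3, 5}
Tree: B1–B2, B2–B3

Each bag holds 3 vertices, so the decomposition has width 2, which upper-bounds the treewidth. For the lower bound, G contains the cycle 4–5–2–1–4, so G is not a forest; only forests have treewidth ≤ 1, hence tw(G) ≥ 2. Combining the bounds, tw(G) = 2.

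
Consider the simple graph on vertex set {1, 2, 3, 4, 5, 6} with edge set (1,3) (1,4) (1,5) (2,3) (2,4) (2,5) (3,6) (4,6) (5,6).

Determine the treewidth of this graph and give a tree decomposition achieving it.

Treewidth 3.
One optimal decomposition is:
Bags: B1 = {3, 4, 5, 6}  B2 = {1, 3, 4, 5}  B3 = {2, 3, 4, 5}
Tree: B1–B2, B2–B3

Every bag has size at most 4, so the width is 4 − 1 = 3 and tw(G) ≤ 3. For the lower bound: the 4 vertex sets {4,6}, {1,5}, {3}, {2} are disjoint, each induces a connected subgraph, and every pair is joined by at least one edge of G. Contracting each set to a single vertex therefore yields K_{4} as a minor, and since treewidth is minor-monotone, tw(G) ≥ tw(K_{4}) = 3. Therefore the treewidth is 3.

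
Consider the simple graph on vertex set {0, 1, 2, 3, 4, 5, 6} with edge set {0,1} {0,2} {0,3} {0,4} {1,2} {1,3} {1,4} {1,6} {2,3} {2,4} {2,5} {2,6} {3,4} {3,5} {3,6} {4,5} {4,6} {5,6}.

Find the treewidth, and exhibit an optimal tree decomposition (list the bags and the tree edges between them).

The largest bag has 5 vertices, giving width 4; this decomposition certifies tw(G) ≤ 4. For the lower bound, the 5 vertices {0, 1, 2, 3, 4} are pairwise adjacent, and any tree decomposition puts a clique entirely inside one bag — forcing width ≥ 4. Hence tw(G) = 4 exactly.

Treewidth 4.
Bags: B1 = {1, 2, 3, 4, 6}  B2 = {0, 1, 2, 3, 4}  B3 = {2, 3, 4, 5, 6}
Tree: B1–B2, B1–B3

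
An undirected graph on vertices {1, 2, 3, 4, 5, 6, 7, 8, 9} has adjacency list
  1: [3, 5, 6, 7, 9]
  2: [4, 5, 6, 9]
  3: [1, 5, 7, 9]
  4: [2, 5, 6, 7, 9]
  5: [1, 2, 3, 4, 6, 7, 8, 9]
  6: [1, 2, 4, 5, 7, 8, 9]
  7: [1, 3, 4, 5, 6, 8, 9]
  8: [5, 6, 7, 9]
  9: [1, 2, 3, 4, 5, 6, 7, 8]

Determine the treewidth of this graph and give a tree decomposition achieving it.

Treewidth 4.
One optimal decomposition is:
Bags: B1 = {4, 5, 6, 7, 9}  B2 = {5, 6, 7, 8, 9}  B3 = {1, 5, 6, 7, 9}  B4 = {1, 3, 5, 7, 9}  B5 = {2, 4, 5, 6, 9}
Tree: B1–B2, B2–B3, B3–B4, B1–B5

Every bag has size at most 5, so the width is 5 − 1 = 4 and tw(G) ≤ 4. For the lower bound, the 5 vertices {1, 3, 5, 7, 9} are pairwise adjacent, and any tree decomposition puts a clique entirely inside one bag — forcing width ≥ 4. The upper and lower bounds meet at 4, so that is the treewidth.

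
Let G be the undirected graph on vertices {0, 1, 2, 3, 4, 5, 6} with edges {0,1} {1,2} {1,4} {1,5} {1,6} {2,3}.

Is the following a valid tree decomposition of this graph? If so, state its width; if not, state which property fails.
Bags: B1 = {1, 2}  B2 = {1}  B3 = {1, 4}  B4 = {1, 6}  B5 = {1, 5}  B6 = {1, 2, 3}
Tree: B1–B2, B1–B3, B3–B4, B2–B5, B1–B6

A tree decomposition must satisfy three properties: every vertex lies in some bag; for every edge, both endpoints lie together in some bag; and for every vertex, the bags containing it form a connected subtree. Here vertex 0 appears in no bag, so the decomposition is invalid.

No — vertex 0 appears in no bag.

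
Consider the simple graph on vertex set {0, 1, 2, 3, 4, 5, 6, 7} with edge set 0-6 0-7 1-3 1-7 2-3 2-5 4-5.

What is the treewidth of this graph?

1

A width-1 tree decomposition is:
Bags: B1 = {0, 6}  B2 = {0, 7}  B3 = {1, 7}  B4 = {1, 3}  B5 = {2, 3}  B6 = {2, 5}  B7 = {4, 5}
Tree: B1–B2, B2–B3, B3–B4, B4–B5, B5–B6, B6–B7
Every bag has size at most 2, so the width is 2 − 1 = 1 and tw(G) ≤ 1. Since G has at least one edge (e.g. 6–0), it is not an edgeless graph, so tw(G) ≥ 1. Hence tw(G) = 1 exactly.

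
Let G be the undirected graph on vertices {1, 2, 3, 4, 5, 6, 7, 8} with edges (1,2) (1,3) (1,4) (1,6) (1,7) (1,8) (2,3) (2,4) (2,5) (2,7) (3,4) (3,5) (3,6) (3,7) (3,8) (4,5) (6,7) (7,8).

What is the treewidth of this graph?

A width-3 tree decomposition is:
Bags: B1 = {1, 2, 3, 4}  B2 = {1, 2, 3, 7}  B3 = {1, 3, 7, 8}  B4 = {1, 3, 6, 7}  B5 = {2, 3, 4, 5}
Tree: B1–B2, B2–B3, B2–B4, B1–B5
The largest bag has 4 vertices, giving width 3; this decomposition certifies tw(G) ≤ 3. For the lower bound, the 4 vertices {1, 2, 3, 4} are pairwise adjacent, and any tree decomposition puts a clique entirely inside one bag — forcing width ≥ 3. The upper and lower bounds meet at 3, so that is the treewidth.

3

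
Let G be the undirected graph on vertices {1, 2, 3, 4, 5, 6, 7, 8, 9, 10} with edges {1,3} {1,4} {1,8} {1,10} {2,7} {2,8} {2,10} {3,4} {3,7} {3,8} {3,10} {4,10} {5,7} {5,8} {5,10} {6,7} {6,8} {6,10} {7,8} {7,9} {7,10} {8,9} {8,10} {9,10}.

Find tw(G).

3

A width-3 tree decomposition is:
Bags: B1 = {3, 7, 8, 10}  B2 = {5, 7, 8, 10}  B3 = {1, 3, 8, 10}  B4 = {1, 3, 4, 10}  B5 = {7, 8, 9, 10}  B6 = {6, 7, 8, 10}  B7 = {2, 7, 8, 10}
Tree: B1–B2, B1–B3, B3–B4, B1–B5, B5–B6, B2–B7
Every bag has size at most 4, so the width is 4 − 1 = 3 and tw(G) ≤ 3. For the lower bound, the 4 vertices {1, 3, 8, 10} are pairwise adjacent, and any tree decomposition puts a clique entirely inside one bag — forcing width ≥ 3. Therefore the treewidth is 3.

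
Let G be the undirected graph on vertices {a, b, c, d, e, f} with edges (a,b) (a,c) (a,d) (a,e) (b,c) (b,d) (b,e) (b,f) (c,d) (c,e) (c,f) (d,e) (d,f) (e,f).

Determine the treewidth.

4

A width-4 tree decomposition is:
Bags: B1 = {a, b, c, d, e}  B2 = {b, c, d, e, f}
Tree: B1–B2
Each bag holds 5 vertices, so the decomposition has width 4, which upper-bounds the treewidth. Conversely, {b, c, d, e, f} is a clique of size 5, and the vertices of any clique must share a bag in every tree decomposition; so some bag has ≥ 5 vertices and tw(G) ≥ 4. Therefore the treewidth is 4.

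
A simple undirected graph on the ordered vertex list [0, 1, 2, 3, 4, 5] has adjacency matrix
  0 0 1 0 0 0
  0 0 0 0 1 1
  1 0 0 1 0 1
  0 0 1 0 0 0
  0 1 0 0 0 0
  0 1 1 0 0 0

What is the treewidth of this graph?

1

A width-1 tree decomposition is:
Bags: B1 = {0, 2}  B2 = {2, 3}  B3 = {2, 5}  B4 = {1, 5}  B5 = {1, 4}
Tree: B1–B2, B1–B3, B3–B4, B4–B5
Each bag holds 2 vertices, so the decomposition has width 1, which upper-bounds the treewidth. Any graph with an edge has treewidth ≥ 1, and G has the edge 0–2. The upper and lower bounds meet at 1, so that is the treewidth.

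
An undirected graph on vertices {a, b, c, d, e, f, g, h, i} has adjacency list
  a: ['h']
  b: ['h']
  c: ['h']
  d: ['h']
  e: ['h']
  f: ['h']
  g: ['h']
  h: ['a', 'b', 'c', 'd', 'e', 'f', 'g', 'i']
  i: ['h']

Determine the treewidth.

1

A width-1 tree decomposition is:
Bags: B1 = {e, h}  B2 = {c, h}  B3 = {a, h}  B4 = {g, h}  B5 = {b, h}  B6 = {h, i}  B7 = {d, h}  B8 = {f, h}
Tree: B1–B2, B2–B3, B1–B4, B3–B5, B5–B6, B3–B7, B6–B8
Each bag holds 2 vertices, so the decomposition has width 1, which upper-bounds the treewidth. Since G has at least one edge (e.g. e–h), it is not an edgeless graph, so tw(G) ≥ 1. Combining the bounds, tw(G) = 1.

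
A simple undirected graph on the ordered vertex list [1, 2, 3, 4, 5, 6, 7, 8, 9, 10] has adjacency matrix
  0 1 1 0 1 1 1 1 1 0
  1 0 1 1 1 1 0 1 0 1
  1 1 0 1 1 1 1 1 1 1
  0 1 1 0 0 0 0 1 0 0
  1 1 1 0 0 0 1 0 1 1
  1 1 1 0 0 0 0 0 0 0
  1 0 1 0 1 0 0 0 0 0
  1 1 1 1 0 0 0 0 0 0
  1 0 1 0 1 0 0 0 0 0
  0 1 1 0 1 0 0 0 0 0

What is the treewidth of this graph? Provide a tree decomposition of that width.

Treewidth 3.
One optimal decomposition is:
Bags: B1 = {1, 2, 3, 5}  B2 = {2, 3, 5, 10}  B3 = {1, 2, 3, 6}  B4 = {1, 3, 5, 9}  B5 = {1, 3, 5, 7}  B6 = {1, 2, 3, 8}  B7 = {2, 3, 4, 8}
Tree: B1–B2, B1–B3, B1–B4, B1–B5, B1–B6, B6–B7

Each bag holds 4 vertices, so the decomposition has width 3, which upper-bounds the treewidth. Conversely, {1, 3, 5, 9} is a clique of size 4, and the vertices of any clique must share a bag in every tree decomposition; so some bag has ≥ 4 vertices and tw(G) ≥ 3. Therefore the treewidth is 3.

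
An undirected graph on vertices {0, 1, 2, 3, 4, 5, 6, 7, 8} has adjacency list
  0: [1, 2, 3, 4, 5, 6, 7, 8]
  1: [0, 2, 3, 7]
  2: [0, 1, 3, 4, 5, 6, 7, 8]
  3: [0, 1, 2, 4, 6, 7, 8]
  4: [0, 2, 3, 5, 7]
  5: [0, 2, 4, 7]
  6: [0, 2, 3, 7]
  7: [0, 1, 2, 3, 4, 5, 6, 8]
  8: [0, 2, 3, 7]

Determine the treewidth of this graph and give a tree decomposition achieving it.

Each bag holds 5 vertices, so the decomposition has width 4, which upper-bounds the treewidth. Conversely, {0, 2, 3, 7, 8} is a clique of size 5, and the vertices of any clique must share a bag in every tree decomposition; so some bag has ≥ 5 vertices and tw(G) ≥ 4. Combining the bounds, tw(G) = 4.

Treewidth 4.
One such decomposition:
Bags: B1 = {0, 2, 3, 7, 8}  B2 = {0, 2, 3, 6, 7}  B3 = {0, 1, 2, 3, 7}  B4 = {0, 2, 3, 4, 7}  B5 = {0, 2, 4, 5, 7}
Tree: B1–B2, B1–B3, B3–B4, B4–B5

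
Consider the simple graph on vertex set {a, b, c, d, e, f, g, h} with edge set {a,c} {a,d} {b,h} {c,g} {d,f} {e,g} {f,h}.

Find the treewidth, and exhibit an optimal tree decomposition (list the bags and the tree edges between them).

The largest bag has 2 vertices, giving width 1; this decomposition certifies tw(G) ≤ 1. Any graph with an edge has treewidth ≥ 1, and G has the edge b–h. Combining the bounds, tw(G) = 1.

Treewidth 1.
One such decomposition:
Bags: B1 = {b, h}  B2 = {f, h}  B3 = {d, f}  B4 = {a, d}  B5 = {a, c}  B6 = {c, g}  B7 = {e, g}
Tree: B1–B2, B2–B3, B3–B4, B4–B5, B5–B6, B6–B7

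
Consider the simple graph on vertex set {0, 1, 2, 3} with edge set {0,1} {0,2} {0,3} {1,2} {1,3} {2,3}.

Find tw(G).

A width-3 tree decomposition is:
Bags: B1 = {0, 1, 2, 3}
Tree: (single bag)
A single bag containing all 4 vertices is trivially a valid decomposition of width 3. On the other hand G contains the 4-clique {0, 1, 2, 3}. A clique must lie in a single bag of any decomposition, so no decomposition can have width below 3. Combining the bounds, tw(G) = 3.

3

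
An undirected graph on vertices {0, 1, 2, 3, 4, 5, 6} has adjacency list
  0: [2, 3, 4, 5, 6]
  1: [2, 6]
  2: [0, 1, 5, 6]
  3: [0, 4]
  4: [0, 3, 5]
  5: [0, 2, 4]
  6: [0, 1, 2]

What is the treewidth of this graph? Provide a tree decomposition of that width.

Treewidth 2.
One optimal decomposition is:
Bags: B1 = {0, 2, 6}  B2 = {1, 2, 6}  B3 = {0, 2, 5}  B4 = {0, 4, 5}  B5 = {0, 3, 4}
Tree: B1–B2, B1–B3, B3–B4, B4–B5

Every bag has size at most 3, so the width is 3 − 1 = 2 and tw(G) ≤ 2. On the other hand G contains the 3-clique {0, 2, 5}. A clique must lie in a single bag of any decomposition, so no decomposition can have width below 2. Combining the bounds, tw(G) = 2.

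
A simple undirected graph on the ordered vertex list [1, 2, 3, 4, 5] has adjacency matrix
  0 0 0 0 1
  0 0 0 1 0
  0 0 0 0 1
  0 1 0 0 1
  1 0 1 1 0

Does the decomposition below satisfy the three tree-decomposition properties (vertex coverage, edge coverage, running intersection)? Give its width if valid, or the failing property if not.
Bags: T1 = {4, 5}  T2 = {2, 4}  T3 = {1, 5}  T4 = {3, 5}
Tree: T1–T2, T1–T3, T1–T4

Every vertex of G appears in some bag (union = {1, 2, 3, 4, 5}); every edge is covered by a bag; and for each vertex v the set of bags containing v is connected in the bag tree. The decomposition is therefore valid. The largest bag has 2 vertices, so the width is 1.

Yes; width 1.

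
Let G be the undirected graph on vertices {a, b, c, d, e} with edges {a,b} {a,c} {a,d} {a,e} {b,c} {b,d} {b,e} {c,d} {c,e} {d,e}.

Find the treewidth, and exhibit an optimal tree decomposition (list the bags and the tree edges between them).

Treewidth 4.
One optimal decomposition is:
Bags: B1 = {a, b, c, d, e}
Tree: (single bag)

A single bag containing all 5 vertices is trivially a valid decomposition of width 4. Conversely, {a, b, c, d, e} is a clique of size 5, and the vertices of any clique must share a bag in every tree decomposition; so some bag has ≥ 5 vertices and tw(G) ≥ 4. Therefore the treewidth is 4.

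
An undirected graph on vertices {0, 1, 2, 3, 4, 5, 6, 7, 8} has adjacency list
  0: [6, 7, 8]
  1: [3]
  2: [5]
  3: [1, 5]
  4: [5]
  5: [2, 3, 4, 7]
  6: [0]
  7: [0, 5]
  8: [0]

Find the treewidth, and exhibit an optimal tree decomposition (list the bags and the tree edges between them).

Every bag has size at most 2, so the width is 2 − 1 = 1 and tw(G) ≤ 1. G has an edge, so its treewidth is at least 1. Hence tw(G) = 1 exactly.

Treewidth 1.
Bags: B1 = {3, 5}  B2 = {5, 7}  B3 = {4, 5}  B4 = {0, 7}  B5 = {0, 6}  B6 = {0, 8}  B7 = {1, 3}  B8 = {2, 5}
Tree: B1–B2, B1–B3, B2–B4, B4–B5, B4–B6, B1–B7, B2–B8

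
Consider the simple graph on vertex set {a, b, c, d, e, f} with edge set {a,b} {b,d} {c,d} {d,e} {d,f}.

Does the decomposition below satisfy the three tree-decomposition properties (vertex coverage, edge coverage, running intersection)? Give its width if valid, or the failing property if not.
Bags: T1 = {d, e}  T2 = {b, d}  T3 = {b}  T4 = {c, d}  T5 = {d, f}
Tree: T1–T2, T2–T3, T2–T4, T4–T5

A tree decomposition must satisfy three properties: every vertex lies in some bag; for every edge, both endpoints lie together in some bag; and for every vertex, the bags containing it form a connected subtree. Here vertex a appears in no bag, so the decomposition is invalid.

No — vertex a appears in no bag.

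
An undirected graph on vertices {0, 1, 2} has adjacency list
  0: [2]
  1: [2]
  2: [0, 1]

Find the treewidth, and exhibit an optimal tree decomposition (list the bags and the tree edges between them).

Treewidth 1.
One such decomposition:
Bags: B1 = {1, 2}  B2 = {0, 2}
Tree: B1–B2

Each bag holds 2 vertices, so the decomposition has width 1, which upper-bounds the treewidth. Since G has at least one edge (e.g. 1–2), it is not an edgeless graph, so tw(G) ≥ 1. Hence tw(G) = 1 exactly.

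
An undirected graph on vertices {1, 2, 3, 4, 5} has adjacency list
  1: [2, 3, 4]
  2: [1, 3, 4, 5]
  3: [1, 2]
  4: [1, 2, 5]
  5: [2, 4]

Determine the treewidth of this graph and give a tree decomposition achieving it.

Treewidth 2.
One optimal decomposition is:
Bags: B1 = {1, 2, 4}  B2 = {2, 4, 5}  B3 = {1, 2, 3}
Tree: B1–B2, B1–B3

Each bag holds 3 vertices, so the decomposition has width 2, which upper-bounds the treewidth. On the other hand G contains the 3-clique {1, 2, 3}. A clique must lie in a single bag of any decomposition, so no decomposition can have width below 2. Combining the bounds, tw(G) = 2.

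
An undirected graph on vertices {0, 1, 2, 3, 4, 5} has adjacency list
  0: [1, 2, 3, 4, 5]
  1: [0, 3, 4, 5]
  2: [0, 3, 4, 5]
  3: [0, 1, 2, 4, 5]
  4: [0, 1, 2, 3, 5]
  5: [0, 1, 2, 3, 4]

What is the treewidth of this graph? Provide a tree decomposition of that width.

Treewidth 4.
Bags: B1 = {0, 1, 3, 4, 5}  B2 = {0, 2, 3, 4, 5}
Tree: B1–B2

Each bag holds 5 vertices, so the decomposition has width 4, which upper-bounds the treewidth. For the lower bound, the 5 vertices {0, 1, 3, 4, 5} are pairwise adjacent, and any tree decomposition puts a clique entirely inside one bag — forcing width ≥ 4. Hence tw(G) = 4 exactly.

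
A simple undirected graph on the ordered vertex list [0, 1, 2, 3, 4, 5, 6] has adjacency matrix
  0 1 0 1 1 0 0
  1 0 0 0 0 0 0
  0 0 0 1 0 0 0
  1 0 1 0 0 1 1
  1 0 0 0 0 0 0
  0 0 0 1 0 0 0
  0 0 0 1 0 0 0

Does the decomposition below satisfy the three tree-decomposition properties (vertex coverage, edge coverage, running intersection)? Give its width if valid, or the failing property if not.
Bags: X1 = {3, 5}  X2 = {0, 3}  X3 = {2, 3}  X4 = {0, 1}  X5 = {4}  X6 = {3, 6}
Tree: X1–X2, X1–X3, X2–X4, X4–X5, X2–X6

No — edge (0,4) lies in no bag.

A tree decomposition must satisfy three properties: every vertex lies in some bag; for every edge, both endpoints lie together in some bag; and for every vertex, the bags containing it form a connected subtree. Here edge (0,4) lies in no bag, so the decomposition is invalid.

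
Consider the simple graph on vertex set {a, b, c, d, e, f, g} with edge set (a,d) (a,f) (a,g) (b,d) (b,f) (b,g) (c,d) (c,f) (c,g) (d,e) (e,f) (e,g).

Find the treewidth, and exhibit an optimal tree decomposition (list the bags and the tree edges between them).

Every bag has size at most 4, so the width is 4 − 1 = 3 and tw(G) ≤ 3. For the lower bound: the 4 vertex sets {a,g}, {b,f}, {d}, {c} are disjoint, each induces a connected subgraph, and every pair is joined by at least one edge of G. Contracting each set to a single vertex therefore yields K_{4} as a minor, and since treewidth is minor-monotone, tw(G) ≥ tw(K_{4}) = 3. Combining the bounds, tw(G) = 3.

Treewidth 3.
One optimal decomposition is:
Bags: B1 = {a, d, f, g}  B2 = {b, d, f, g}  B3 = {c, d, f, g}  B4 = {d, e, f, g}
Tree: B1–B2, B2–B3, B3–B4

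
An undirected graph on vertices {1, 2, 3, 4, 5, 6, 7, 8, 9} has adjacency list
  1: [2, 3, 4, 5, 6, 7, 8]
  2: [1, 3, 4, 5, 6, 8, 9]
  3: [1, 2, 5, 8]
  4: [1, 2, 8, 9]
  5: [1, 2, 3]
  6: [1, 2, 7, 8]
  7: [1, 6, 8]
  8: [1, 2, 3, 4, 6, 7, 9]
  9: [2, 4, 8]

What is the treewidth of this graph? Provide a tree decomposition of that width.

Treewidth 3.
One optimal decomposition is:
Bags: B1 = {1, 2, 3, 5}  B2 = {1, 2, 3, 8}  B3 = {1, 2, 6, 8}  B4 = {1, 6, 7, 8}  B5 = {1, 2, 4, 8}  B6 = {2, 4, 8, 9}
Tree: B1–B2, B2–B3, B3–B4, B3–B5, B5–B6

Every bag has size at most 4, so the width is 4 − 1 = 3 and tw(G) ≤ 3. Conversely, {1, 2, 3, 8} is a clique of size 4, and the vertices of any clique must share a bag in every tree decomposition; so some bag has ≥ 4 vertices and tw(G) ≥ 3. Combining the bounds, tw(G) = 3.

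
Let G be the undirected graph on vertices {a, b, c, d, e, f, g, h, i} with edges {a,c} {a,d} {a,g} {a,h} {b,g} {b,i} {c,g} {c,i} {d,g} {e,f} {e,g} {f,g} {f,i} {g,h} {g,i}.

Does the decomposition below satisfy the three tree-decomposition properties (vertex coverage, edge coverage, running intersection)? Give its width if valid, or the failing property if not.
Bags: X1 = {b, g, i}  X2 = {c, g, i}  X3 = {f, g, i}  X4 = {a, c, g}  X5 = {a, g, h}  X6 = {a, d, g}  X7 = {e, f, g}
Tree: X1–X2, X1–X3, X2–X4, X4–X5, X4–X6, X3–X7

Vertex coverage: the bags together contain {a, b, c, d, e, f, g, h, i}, the full vertex set. Edge coverage: each edge of G has both endpoints in at least one bag. Running intersection: for every vertex, the bags containing it form a connected subtree. All three properties hold, so this is a valid tree decomposition of width max|bag| − 1 = 2, and hence tw(G) ≤ 2.

Yes; width 2.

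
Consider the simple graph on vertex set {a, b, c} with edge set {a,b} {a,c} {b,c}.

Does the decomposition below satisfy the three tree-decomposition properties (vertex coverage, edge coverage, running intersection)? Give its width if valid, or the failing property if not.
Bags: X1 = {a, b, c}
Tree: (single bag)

Checking the three conditions: (i) the bags cover all of {a, b, c}; (ii) for each edge, some bag contains both endpoints; (iii) the bags containing any fixed vertex form a subtree. All hold, so the decomposition is valid with width 3 − 1 = 2.

Yes; width 2.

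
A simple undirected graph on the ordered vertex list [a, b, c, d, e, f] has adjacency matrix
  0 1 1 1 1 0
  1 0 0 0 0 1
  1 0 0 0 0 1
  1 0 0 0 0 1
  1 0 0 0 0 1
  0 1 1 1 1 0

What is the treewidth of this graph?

2

A width-2 tree decomposition is:
Bags: B1 = {a, c, f}  B2 = {a, e, f}  B3 = {a, d, f}  B4 = {a, b, f}
Tree: B1–B2, B2–B3, B3–B4
Every bag has size at most 3, so the width is 3 − 1 = 2 and tw(G) ≤ 2. The edges f–c–a–e–f form a cycle, so G is not a tree and its treewidth is at least 2. Hence tw(G) = 2 exactly.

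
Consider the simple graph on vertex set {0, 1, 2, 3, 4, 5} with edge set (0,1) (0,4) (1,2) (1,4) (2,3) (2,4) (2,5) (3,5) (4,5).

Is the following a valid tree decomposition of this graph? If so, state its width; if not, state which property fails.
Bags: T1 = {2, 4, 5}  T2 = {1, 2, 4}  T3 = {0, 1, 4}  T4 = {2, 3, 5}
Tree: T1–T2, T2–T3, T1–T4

Yes; width 2.

Vertex coverage: the bags together contain {0, 1, 2, 3, 4, 5}, the full vertex set. Edge coverage: each edge of G has both endpoints in at least one bag. Running intersection: for every vertex, the bags containing it form a connected subtree. All three properties hold, so this is a valid tree decomposition of width max|bag| − 1 = 2, and hence tw(G) ≤ 2.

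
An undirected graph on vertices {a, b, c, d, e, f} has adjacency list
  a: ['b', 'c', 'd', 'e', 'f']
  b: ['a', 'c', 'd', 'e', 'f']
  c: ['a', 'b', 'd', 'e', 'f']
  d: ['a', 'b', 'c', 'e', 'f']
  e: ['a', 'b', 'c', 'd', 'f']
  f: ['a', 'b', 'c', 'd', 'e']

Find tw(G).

5

A width-5 tree decomposition is:
Bags: B1 = {a, b, c, d, e, f}
Tree: (single bag)
With just one bag of size 6, the width is 6 − 1 = 5, so tw(G) ≤ 5. For the lower bound, the 6 vertices {a, b, c, d, e, f} are pairwise adjacent, and any tree decomposition puts a clique entirely inside one bag — forcing width ≥ 5. Therefore the treewidth is 5.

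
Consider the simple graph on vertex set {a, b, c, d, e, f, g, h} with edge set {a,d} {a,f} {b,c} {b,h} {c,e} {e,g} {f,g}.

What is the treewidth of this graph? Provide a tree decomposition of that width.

Every bag has size at most 2, so the width is 2 − 1 = 1 and tw(G) ≤ 1. G has an edge, so its treewidth is at least 1. Therefore the treewidth is 1.

Treewidth 1.
Bags: B1 = {a, d}  B2 = {a, f}  B3 = {f, g}  B4 = {e, g}  B5 = {c, e}  B6 = {b, c}  B7 = {b, h}
Tree: B1–B2, B2–B3, B3–B4, B4–B5, B5–B6, B6–B7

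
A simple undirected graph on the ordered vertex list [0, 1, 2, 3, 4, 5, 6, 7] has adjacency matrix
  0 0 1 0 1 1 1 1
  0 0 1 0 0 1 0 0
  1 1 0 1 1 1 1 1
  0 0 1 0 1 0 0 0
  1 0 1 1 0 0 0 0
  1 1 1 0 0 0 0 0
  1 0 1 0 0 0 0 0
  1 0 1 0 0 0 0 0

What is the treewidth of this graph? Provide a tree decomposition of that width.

Every bag has size at most 3, so the width is 3 − 1 = 2 and tw(G) ≤ 2. For the lower bound, the 3 vertices {0, 2, 4} are pairwise adjacent, and any tree decomposition puts a clique entirely inside one bag — forcing width ≥ 2. Combining the bounds, tw(G) = 2.

Treewidth 2.
One optimal decomposition is:
Bags: B1 = {0, 2, 5}  B2 = {0, 2, 6}  B3 = {1, 2, 5}  B4 = {0, 2, 7}  B5 = {0, 2, 4}  B6 = {2, 3, 4}
Tree: B1–B2, B1–B3, B2–B4, B4–B5, B5–B6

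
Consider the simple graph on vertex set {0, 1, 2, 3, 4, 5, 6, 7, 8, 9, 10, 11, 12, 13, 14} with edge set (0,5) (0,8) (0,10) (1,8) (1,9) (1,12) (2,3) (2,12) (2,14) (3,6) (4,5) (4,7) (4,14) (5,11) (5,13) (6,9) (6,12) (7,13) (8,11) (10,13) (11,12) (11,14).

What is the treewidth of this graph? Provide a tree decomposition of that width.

Treewidth 3.
One optimal decomposition is:
Bags: B1 = {1, 3, 6, 9}  B2 = {1, 3, 6, 12}  B3 = {1, 2, 3, 12}  B4 = {1, 2, 8, 12}  B5 = {2, 8, 11, 12}  B6 = {2, 8, 11, 14}  B7 = {0, 8, 11, 14}  B8 = {0, 5, 11, 14}  B9 = {0, 4, 5, 14}  B10 = {0, 4, 5, 10}  B11 = {4, 5, 10, 13}  B12 = {4, 7, 10, 13}
Tree: B1–B2, B2–B3, B3–B4, B4–B5, B5–B6, B6–B7, B7–B8, B8–B9, B9–B10, B10–B11, B11–B12

Every bag has size at most 4, so the width is 4 − 1 = 3 and tw(G) ≤ 3. For the lower bound: the 4 vertex sets {3,6,9}, {1}, {12}, {2,8,11,14} are disjoint, each induces a connected subgraph, and every pair is joined by at least one edge of G. Contracting each set to a single vertex therefore yields K_{4} as a minor, and since treewidth is minor-monotone, tw(G) ≥ tw(K_{4}) = 3. Hence tw(G) = 3 exactly.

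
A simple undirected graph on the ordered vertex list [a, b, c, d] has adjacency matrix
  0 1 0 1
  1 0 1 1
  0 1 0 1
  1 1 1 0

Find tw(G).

2

A width-2 tree decomposition is:
Bags: B1 = {b, c, d}  B2 = {a, b, d}
Tree: B1–B2
Every bag has size at most 3, so the width is 3 − 1 = 2 and tw(G) ≤ 2. On the other hand G contains the 3-clique {b, c, d}. A clique must lie in a single bag of any decomposition, so no decomposition can have width below 2. Therefore the treewidth is 2.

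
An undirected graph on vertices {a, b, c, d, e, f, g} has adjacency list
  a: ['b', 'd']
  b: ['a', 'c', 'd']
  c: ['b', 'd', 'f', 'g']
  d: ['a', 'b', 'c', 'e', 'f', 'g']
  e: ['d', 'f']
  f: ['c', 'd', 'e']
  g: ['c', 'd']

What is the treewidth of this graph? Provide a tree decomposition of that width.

Each bag holds 3 vertices, so the decomposition has width 2, which upper-bounds the treewidth. For the lower bound, the 3 vertices {d, e, f} are pairwise adjacent, and any tree decomposition puts a clique entirely inside one bag — forcing width ≥ 2. Combining the bounds, tw(G) = 2.

Treewidth 2.
One optimal decomposition is:
Bags: B1 = {b, c, d}  B2 = {c, d, f}  B3 = {d, e, f}  B4 = {c, d, g}  B5 = {a, b, d}
Tree: B1–B2, B2–B3, B2–B4, B1–B5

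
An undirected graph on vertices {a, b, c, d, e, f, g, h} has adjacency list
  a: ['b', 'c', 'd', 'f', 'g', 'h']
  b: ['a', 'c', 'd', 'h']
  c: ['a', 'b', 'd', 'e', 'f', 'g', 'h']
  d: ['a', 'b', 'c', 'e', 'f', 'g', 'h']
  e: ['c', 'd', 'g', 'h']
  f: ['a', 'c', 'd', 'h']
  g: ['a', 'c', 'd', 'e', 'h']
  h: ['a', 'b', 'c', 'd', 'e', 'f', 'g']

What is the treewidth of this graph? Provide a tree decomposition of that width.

Treewidth 4.
Bags: B1 = {c, d, e, g, h}  B2 = {a, c, d, g, h}  B3 = {a, b, c, d, h}  B4 = {a, c, d, f, h}
Tree: B1–B2, B2–B3, B3–B4

The largest bag has 5 vertices, giving width 4; this decomposition certifies tw(G) ≤ 4. For the lower bound, the 5 vertices {c, d, e, g, h} are pairwise adjacent, and any tree decomposition puts a clique entirely inside one bag — forcing width ≥ 4. Hence tw(G) = 4 exactly.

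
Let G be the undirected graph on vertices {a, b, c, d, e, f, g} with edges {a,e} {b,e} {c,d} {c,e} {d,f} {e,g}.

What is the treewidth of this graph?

A width-1 tree decomposition is:
Bags: B1 = {c, d}  B2 = {c, e}  B3 = {a, e}  B4 = {e, g}  B5 = {b, e}  B6 = {d, f}
Tree: B1–B2, B2–B3, B2–B4, B2–B5, B1–B6
The largest bag has 2 vertices, giving width 1; this decomposition certifies tw(G) ≤ 1. Any graph with an edge has treewidth ≥ 1, and G has the edge d–c. Therefore the treewidth is 1.

1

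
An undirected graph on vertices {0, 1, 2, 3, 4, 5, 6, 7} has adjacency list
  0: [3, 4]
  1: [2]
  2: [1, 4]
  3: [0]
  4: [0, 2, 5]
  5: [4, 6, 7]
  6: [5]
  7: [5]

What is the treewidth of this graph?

A width-1 tree decomposition is:
Bags: B1 = {0, 4}  B2 = {4, 5}  B3 = {2, 4}  B4 = {5, 7}  B5 = {5, 6}  B6 = {1, 2}  B7 = {0, 3}
Tree: B1–B2, B2–B3, B2–B4, B4–B5, B3–B6, B1–B7
Each bag holds 2 vertices, so the decomposition has width 1, which upper-bounds the treewidth. G has an edge, so its treewidth is at least 1. Therefore the treewidth is 1.

1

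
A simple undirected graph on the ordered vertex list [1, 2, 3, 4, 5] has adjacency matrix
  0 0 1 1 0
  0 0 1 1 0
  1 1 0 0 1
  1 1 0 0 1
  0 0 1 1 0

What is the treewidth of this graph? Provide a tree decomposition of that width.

Treewidth 2.
One such decomposition:
Bags: B1 = {2, 3, 4}  B2 = {3, 4, 5}  B3 = {1, 3, 4}
Tree: B1–B2, B2–B3

Every bag has size at most 3, so the width is 3 − 1 = 2 and tw(G) ≤ 2. The edges 2–3–5–4–2 form a cycle, so G is not a tree and its treewidth is at least 2. Therefore the treewidth is 2.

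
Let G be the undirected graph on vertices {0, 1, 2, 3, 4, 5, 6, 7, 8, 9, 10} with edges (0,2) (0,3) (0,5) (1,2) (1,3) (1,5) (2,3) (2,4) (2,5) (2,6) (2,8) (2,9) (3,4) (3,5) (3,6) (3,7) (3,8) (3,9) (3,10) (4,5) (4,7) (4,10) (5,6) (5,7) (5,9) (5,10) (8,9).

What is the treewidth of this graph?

3

A width-3 tree decomposition is:
Bags: B1 = {3, 4, 5, 7}  B2 = {2, 3, 4, 5}  B3 = {2, 3, 5, 9}  B4 = {2, 3, 5, 6}  B5 = {0, 2, 3, 5}  B6 = {3, 4, 5, 10}  B7 = {1, 2, 3, 5}  B8 = {2, 3, 8, 9}
Tree: B1–B2, B2–B3, B2–B4, B4–B5, B2–B6, B4–B7, B3–B8
Each bag holds 4 vertices, so the decomposition has width 3, which upper-bounds the treewidth. For the lower bound, the 4 vertices {2, 3, 8, 9} are pairwise adjacent, and any tree decomposition puts a clique entirely inside one bag — forcing width ≥ 3. The upper and lower bounds meet at 3, so that is the treewidth.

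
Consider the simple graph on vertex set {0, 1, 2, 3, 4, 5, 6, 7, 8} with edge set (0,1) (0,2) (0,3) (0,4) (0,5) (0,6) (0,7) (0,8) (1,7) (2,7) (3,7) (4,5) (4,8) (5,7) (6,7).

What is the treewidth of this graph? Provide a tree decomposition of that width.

Each bag holds 3 vertices, so the decomposition has width 2, which upper-bounds the treewidth. For the lower bound, the 3 vertices {0, 4, 8} are pairwise adjacent, and any tree decomposition puts a clique entirely inside one bag — forcing width ≥ 2. Therefore the treewidth is 2.

Treewidth 2.
One optimal decomposition is:
Bags: B1 = {0, 6, 7}  B2 = {0, 3, 7}  B3 = {0, 2, 7}  B4 = {0, 5, 7}  B5 = {0, 4, 5}  B6 = {0, 1, 7}  B7 = {0, 4, 8}
Tree: B1–B2, B1–B3, B3–B4, B4–B5, B4–B6, B5–B7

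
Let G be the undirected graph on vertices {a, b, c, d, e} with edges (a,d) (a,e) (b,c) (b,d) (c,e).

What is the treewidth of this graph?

A width-2 tree decomposition is:
Bags: B1 = {a, d, e}  B2 = {b, d, e}  B3 = {b, c, e}
Tree: B1–B2, B2–B3
Every bag has size at most 3, so the width is 3 − 1 = 2 and tw(G) ≤ 2. For the lower bound, G contains the cycle e–a–d–b–c–e, so G is not a forest; only forests have treewidth ≤ 1, hence tw(G) ≥ 2. Therefore the treewidth is 2.

2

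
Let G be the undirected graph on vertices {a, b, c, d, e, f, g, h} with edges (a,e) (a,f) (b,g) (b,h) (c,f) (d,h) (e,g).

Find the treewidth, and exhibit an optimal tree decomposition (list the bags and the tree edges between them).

Treewidth 1.
One optimal decomposition is:
Bags: B1 = {d, h}  B2 = {b, h}  B3 = {b, g}  B4 = {e, g}  B5 = {a, e}  B6 = {a, f}  B7 = {c, f}
Tree: B1–B2, B2–B3, B3–B4, B4–B5, B5–B6, B6–B7

Every bag has size at most 2, so the width is 2 − 1 = 1 and tw(G) ≤ 1. Any graph with an edge has treewidth ≥ 1, and G has the edge d–h. The upper and lower bounds meet at 1, so that is the treewidth.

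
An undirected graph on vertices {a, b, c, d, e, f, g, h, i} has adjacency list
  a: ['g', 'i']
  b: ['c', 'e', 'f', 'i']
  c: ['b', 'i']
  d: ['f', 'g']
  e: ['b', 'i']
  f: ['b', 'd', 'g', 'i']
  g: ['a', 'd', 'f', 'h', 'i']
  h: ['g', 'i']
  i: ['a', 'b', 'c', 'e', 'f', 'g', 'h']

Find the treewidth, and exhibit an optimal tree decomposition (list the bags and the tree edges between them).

Treewidth 2.
One such decomposition:
Bags: B1 = {b, f, i}  B2 = {f, g, i}  B3 = {g, h, i}  B4 = {a, g, i}  B5 = {d, f, g}  B6 = {b, e, i}  B7 = {b, c, i}
Tree: B1–B2, B2–B3, B3–B4, B2–B5, B1–B6, B6–B7

The largest bag has 3 vertices, giving width 2; this decomposition certifies tw(G) ≤ 2. For the lower bound, the 3 vertices {d, f, g} are pairwise adjacent, and any tree decomposition puts a clique entirely inside one bag — forcing width ≥ 2. Therefore the treewidth is 2.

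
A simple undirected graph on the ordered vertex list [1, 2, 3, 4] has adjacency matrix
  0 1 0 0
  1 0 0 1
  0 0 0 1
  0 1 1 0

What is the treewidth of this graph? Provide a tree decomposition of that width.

Treewidth 1.
One optimal decomposition is:
Bags: B1 = {2, 4}  B2 = {3, 4}  B3 = {1, 2}
Tree: B1–B2, B1–B3

Each bag holds 2 vertices, so the decomposition has width 1, which upper-bounds the treewidth. G has an edge, so its treewidth is at least 1. Hence tw(G) = 1 exactly.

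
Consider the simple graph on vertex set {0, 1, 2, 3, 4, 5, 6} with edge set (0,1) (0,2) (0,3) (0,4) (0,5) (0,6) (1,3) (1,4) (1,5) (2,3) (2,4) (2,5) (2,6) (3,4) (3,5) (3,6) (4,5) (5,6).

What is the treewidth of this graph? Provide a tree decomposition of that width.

The largest bag has 5 vertices, giving width 4; this decomposition certifies tw(G) ≤ 4. For the lower bound, the 5 vertices {0, 1, 3, 4, 5} are pairwise adjacent, and any tree decomposition puts a clique entirely inside one bag — forcing width ≥ 4. Therefore the treewidth is 4.

Treewidth 4.
Bags: B1 = {0, 2, 3, 4, 5}  B2 = {0, 1, 3, 4, 5}  B3 = {0, 2, 3, 5, 6}
Tree: B1–B2, B1–B3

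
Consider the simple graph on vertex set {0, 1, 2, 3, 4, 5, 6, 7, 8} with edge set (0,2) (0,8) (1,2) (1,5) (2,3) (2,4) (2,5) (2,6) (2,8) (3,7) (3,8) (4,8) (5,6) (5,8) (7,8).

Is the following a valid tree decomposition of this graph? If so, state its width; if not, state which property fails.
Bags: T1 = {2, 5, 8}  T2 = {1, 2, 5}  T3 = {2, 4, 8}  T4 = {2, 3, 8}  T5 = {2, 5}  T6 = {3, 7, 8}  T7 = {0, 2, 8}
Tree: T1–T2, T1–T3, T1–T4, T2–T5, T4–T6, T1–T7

A tree decomposition must satisfy three properties: every vertex lies in some bag; for every edge, both endpoints lie together in some bag; and for every vertex, the bags containing it form a connected subtree. Here vertex 6 appears in no bag, so the decomposition is invalid.

No — vertex 6 appears in no bag.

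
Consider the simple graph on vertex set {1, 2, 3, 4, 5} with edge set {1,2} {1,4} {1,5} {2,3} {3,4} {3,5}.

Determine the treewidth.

2

A width-2 tree decomposition is:
Bags: B1 = {1, 3, 4}  B2 = {1, 3, 5}  B3 = {1, 2, 3}
Tree: B1–B2, B2–B3
Every bag has size at most 3, so the width is 3 − 1 = 2 and tw(G) ≤ 2. The edges 4–3–5–1–4 form a cycle, so G is not a tree and its treewidth is at least 2. The upper and lower bounds meet at 2, so that is the treewidth.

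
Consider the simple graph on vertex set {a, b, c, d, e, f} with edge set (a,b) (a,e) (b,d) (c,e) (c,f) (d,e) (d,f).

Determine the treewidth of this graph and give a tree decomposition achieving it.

Treewidth 2.
One such decomposition:
Bags: B1 = {c, e, f}  B2 = {d, e, f}  B3 = {a, d, e}  B4 = {a, b, d}
Tree: B1–B2, B2–B3, B3–B4

The largest bag has 3 vertices, giving width 2; this decomposition certifies tw(G) ≤ 2. For the lower bound, G contains the cycle c–f–d–e–c, so G is not a forest; only forests have treewidth ≤ 1, hence tw(G) ≥ 2. Combining the bounds, tw(G) = 2.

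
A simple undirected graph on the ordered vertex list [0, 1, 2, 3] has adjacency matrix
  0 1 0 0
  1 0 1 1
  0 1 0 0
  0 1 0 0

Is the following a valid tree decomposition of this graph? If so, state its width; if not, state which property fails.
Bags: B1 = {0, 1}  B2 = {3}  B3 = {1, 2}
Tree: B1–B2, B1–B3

No — edge (1,3) lies in no bag.

A tree decomposition must satisfy three properties: every vertex lies in some bag; for every edge, both endpoints lie together in some bag; and for every vertex, the bags containing it form a connected subtree. Here edge (1,3) lies in no bag, so the decomposition is invalid.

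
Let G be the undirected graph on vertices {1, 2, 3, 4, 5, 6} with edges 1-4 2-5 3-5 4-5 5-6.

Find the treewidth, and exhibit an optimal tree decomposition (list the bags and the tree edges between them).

Treewidth 1.
One such decomposition:
Bags: B1 = {3, 5}  B2 = {5, 6}  B3 = {4, 5}  B4 = {2, 5}  B5 = {1, 4}
Tree: B1–B2, B2–B3, B1–B4, B3–B5

Each bag holds 2 vertices, so the decomposition has width 1, which upper-bounds the treewidth. G has an edge, so its treewidth is at least 1. Combining the bounds, tw(G) = 1.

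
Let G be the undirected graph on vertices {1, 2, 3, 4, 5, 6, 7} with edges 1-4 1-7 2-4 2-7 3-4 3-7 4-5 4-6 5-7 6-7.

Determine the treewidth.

2

A width-2 tree decomposition is:
Bags: B1 = {4, 6, 7}  B2 = {3, 4, 7}  B3 = {4, 5, 7}  B4 = {1, 4, 7}  B5 = {2, 4, 7}
Tree: B1–B2, B2–B3, B3–B4, B4–B5
The largest bag has 3 vertices, giving width 2; this decomposition certifies tw(G) ≤ 2. The edges 7–6–4–3–7 form a cycle, so G is not a tree and its treewidth is at least 2. Combining the bounds, tw(G) = 2.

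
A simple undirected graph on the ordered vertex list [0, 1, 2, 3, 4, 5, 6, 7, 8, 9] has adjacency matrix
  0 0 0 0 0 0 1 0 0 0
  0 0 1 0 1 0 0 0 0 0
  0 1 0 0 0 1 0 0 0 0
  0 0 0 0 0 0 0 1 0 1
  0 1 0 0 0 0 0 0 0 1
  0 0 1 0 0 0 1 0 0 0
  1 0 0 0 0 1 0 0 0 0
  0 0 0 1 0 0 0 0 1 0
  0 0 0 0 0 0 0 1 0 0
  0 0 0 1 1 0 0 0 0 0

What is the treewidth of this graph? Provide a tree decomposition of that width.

Treewidth 1.
Bags: B1 = {0, 6}  B2 = {5, 6}  B3 = {2, 5}  B4 = {1, 2}  B5 = {1, 4}  B6 = {4, 9}  B7 = {3, 9}  B8 = {3, 7}  B9 = {7, 8}
Tree: B1–B2, B2–B3, B3–B4, B4–B5, B5–B6, B6–B7, B7–B8, B8–B9

The largest bag has 2 vertices, giving width 1; this decomposition certifies tw(G) ≤ 1. Since G has at least one edge (e.g. 0–6), it is not an edgeless graph, so tw(G) ≥ 1. Therefore the treewidth is 1.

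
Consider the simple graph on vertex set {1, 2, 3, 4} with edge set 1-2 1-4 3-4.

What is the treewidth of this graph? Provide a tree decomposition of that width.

Treewidth 1.
One optimal decomposition is:
Bags: B1 = {3, 4}  B2 = {1, 4}  B3 = {1, 2}
Tree: B1–B2, B2–B3

The largest bag has 2 vertices, giving width 1; this decomposition certifies tw(G) ≤ 1. G has an edge, so its treewidth is at least 1. Therefore the treewidth is 1.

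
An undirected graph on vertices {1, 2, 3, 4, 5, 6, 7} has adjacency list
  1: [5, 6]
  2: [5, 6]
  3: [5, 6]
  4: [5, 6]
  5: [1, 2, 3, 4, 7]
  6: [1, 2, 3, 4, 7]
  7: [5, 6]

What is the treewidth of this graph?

2

A width-2 tree decomposition is:
Bags: B1 = {3, 5, 6}  B2 = {5, 6, 7}  B3 = {4, 5, 6}  B4 = {2, 5, 6}  B5 = {1, 5, 6}
Tree: B1–B2, B2–B3, B3–B4, B4–B5
The largest bag has 3 vertices, giving width 2; this decomposition certifies tw(G) ≤ 2. For the lower bound, G contains the cycle 6–3–5–7–6, so G is not a forest; only forests have treewidth ≤ 1, hence tw(G) ≥ 2. Combining the bounds, tw(G) = 2.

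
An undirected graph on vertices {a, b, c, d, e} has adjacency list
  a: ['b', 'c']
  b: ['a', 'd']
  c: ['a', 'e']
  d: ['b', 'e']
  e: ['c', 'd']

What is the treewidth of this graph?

2

A width-2 tree decomposition is:
Bags: B1 = {a, c, e}  B2 = {a, b, e}  B3 = {b, d, e}
Tree: B1–B2, B2–B3
Each bag holds 3 vertices, so the decomposition has width 2, which upper-bounds the treewidth. For the lower bound, G contains the cycle e–c–a–b–d–e, so G is not a forest; only forests have treewidth ≤ 1, hence tw(G) ≥ 2. Combining the bounds, tw(G) = 2.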